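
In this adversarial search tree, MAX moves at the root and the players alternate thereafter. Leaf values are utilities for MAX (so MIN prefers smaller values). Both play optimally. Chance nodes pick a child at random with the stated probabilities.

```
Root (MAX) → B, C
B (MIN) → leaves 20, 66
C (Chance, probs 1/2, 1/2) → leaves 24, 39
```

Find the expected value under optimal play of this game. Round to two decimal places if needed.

31.5

B (MIN): min(20, 66) = 20
C (Chance): 1/2·24 + 1/2·39 = 31.5
Root (MAX): max(20, 31.5) = 31.5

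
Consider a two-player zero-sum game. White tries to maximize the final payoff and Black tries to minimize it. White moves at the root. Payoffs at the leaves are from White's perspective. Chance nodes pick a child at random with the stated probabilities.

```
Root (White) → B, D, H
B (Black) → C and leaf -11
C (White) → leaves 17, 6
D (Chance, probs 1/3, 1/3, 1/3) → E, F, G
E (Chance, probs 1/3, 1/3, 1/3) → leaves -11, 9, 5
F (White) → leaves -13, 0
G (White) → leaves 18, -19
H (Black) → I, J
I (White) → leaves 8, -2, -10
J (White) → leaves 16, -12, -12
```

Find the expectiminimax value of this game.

8

C (White): max(17, 6) = 17
B (Black): min(17, -11) = -11
E (Chance): 1/3·-11 + 1/3·9 + 1/3·5 = 1
F (White): max(-13, 0) = 0
G (White): max(18, -19) = 18
D (Chance): 1/3·1 + 1/3·0 + 1/3·18 = 6.33
I (White): max(8, -2, -10) = 8
J (White): max(16, -12, -12) = 16
H (Black): min(8, 16) = 8
Root (White): max(-11, 6.33, 8) = 8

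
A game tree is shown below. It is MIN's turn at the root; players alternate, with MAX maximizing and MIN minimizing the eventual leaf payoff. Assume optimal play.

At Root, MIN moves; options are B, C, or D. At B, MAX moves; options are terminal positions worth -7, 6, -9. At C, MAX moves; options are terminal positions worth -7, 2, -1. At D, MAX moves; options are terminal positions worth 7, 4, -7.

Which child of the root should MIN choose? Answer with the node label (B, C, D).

C

B (MAX): max(-7, 6, -9) = 6
C (MAX): max(-7, 2, -1) = 2
D (MAX): max(7, 4, -7) = 7
Root (MIN): min(6, 2, 7) = 2
MIN picks the child with the lowest value: C (value 2).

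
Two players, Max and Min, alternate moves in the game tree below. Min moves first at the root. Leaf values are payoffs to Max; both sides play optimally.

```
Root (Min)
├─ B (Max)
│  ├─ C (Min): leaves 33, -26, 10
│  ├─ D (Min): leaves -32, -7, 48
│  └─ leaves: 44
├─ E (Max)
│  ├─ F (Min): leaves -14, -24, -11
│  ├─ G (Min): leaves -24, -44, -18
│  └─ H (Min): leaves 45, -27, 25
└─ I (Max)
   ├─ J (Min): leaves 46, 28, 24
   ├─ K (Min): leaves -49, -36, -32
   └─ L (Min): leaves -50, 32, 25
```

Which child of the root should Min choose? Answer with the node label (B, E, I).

E

C (Min): min(33, -26, 10) = -26
D (Min): min(-32, -7, 48) = -32
B (Max): max(-26, -32, 44) = 44
F (Min): min(-14, -24, -11) = -24
G (Min): min(-24, -44, -18) = -44
H (Min): min(45, -27, 25) = -27
E (Max): max(-24, -44, -27) = -24
J (Min): min(46, 28, 24) = 24
K (Min): min(-49, -36, -32) = -49
L (Min): min(-50, 32, 25) = -50
I (Max): max(24, -49, -50) = 24
Root (Min): min(44, -24, 24) = -24
Min picks the child with the lowest value: E (value -24).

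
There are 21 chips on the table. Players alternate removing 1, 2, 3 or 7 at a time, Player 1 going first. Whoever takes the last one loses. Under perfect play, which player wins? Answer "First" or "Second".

W/L table (W = player to move can force a win):
i:   0  1  2  3  4  5  6  7  8  9 10 11 12 13 14 15 16 17 18 19 20 21
     W  L  W  W  W  L  W  W  W  L  W  W  W  L  W  W  W  L  W  W  W  L
Position 21 is L, so the second player wins.

Second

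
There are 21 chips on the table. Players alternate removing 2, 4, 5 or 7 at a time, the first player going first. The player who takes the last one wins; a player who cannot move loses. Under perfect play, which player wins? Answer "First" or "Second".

Mark each pile size as W (mover wins) or L (mover loses):
i:   0  1  2  3  4  5  6  7  8  9 10 11 12 13 14 15 16 17 18 19 20 21
     L  L  W  W  W  W  W  W  W  L  L  W  W  W  W  W  W  W  L  L  W  W
Position 21 is W, so the first player wins.

First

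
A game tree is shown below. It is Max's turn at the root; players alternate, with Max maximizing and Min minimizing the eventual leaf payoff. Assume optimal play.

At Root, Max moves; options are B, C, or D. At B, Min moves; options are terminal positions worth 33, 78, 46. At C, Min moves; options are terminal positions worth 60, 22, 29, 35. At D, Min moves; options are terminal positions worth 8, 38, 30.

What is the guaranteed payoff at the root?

B (Min): min(33, 78, 46) = 33
C (Min): min(60, 22, 29, 35) = 22
D (Min): min(8, 38, 30) = 8
Root (Max): max(33, 22, 8) = 33

33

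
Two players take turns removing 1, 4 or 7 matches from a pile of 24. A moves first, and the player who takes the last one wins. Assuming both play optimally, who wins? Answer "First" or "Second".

Second

Mark each pile size as W (mover wins) or L (mover loses):
i:   0  1  2  3  4  5  6  7  8  9 10 11 12 13 14 15 16 17 18 19 20 21 22 23 24
     L  W  L  W  W  L  W  W  L  W  L  W  W  L  W  W  L  W  L  W  W  L  W  W  L
Position 24 is L, so the second player wins.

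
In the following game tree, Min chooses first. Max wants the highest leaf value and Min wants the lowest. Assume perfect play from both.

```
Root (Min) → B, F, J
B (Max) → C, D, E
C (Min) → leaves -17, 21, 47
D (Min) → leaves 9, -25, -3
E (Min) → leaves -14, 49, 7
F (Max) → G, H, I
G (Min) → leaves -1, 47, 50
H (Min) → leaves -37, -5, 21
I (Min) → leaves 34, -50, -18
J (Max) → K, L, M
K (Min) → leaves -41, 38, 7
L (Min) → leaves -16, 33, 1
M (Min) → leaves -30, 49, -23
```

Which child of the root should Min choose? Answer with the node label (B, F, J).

C (Min): min(-17, 21, 47) = -17
D (Min): min(9, -25, -3) = -25
E (Min): min(-14, 49, 7) = -14
B (Max): max(-17, -25, -14) = -14
G (Min): min(-1, 47, 50) = -1
H (Min): min(-37, -5, 21) = -37
I (Min): min(34, -50, -18) = -50
F (Max): max(-1, -37, -50) = -1
K (Min): min(-41, 38, 7) = -41
L (Min): min(-16, 33, 1) = -16
M (Min): min(-30, 49, -23) = -30
J (Max): max(-41, -16, -30) = -16
Root (Min): min(-14, -1, -16) = -16
Min picks the child with the lowest value: J (value -16).

J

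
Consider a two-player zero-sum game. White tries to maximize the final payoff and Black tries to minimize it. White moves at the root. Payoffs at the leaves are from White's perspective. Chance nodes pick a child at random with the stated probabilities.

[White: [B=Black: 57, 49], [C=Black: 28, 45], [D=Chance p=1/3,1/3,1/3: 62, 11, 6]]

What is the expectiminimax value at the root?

49

B (Black): min(57, 49) = 49
C (Black): min(28, 45) = 28
D (Chance): 1/3·62 + 1/3·11 + 1/3·6 = 26.33
Root (White): max(49, 28, 26.33) = 49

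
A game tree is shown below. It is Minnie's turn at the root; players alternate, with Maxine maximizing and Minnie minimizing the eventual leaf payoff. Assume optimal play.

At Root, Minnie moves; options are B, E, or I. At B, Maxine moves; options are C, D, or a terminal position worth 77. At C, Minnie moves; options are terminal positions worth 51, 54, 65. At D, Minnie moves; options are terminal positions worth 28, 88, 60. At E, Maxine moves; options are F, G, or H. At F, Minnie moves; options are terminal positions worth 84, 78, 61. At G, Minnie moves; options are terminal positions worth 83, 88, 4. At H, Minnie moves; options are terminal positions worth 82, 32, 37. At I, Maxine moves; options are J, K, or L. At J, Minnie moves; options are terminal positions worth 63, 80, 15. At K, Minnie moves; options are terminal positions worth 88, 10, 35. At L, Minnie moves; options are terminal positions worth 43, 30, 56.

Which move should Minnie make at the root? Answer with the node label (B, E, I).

C (Minnie): min(51, 54, 65) = 51
D (Minnie): min(28, 88, 60) = 28
B (Maxine): max(51, 28, 77) = 77
F (Minnie): min(84, 78, 61) = 61
G (Minnie): min(83, 88, 4) = 4
H (Minnie): min(82, 32, 37) = 32
E (Maxine): max(61, 4, 32) = 61
J (Minnie): min(63, 80, 15) = 15
K (Minnie): min(88, 10, 35) = 10
L (Minnie): min(43, 30, 56) = 30
I (Maxine): max(15, 10, 30) = 30
Root (Minnie): min(77, 61, 30) = 30
Minnie picks the child with the lowest value: I (value 30).

I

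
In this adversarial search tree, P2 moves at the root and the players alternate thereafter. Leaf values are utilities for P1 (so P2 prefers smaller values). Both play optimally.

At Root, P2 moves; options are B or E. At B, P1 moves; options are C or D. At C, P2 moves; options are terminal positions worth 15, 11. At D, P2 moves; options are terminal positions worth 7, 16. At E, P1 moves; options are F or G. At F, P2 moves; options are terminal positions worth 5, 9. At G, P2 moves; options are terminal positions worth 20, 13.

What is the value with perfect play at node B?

C: min(15, 11) = 11
D: min(7, 16) = 7
B: max(11, 7) = 11

11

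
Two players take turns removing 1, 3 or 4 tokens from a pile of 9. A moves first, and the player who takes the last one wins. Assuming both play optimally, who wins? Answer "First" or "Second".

Mark each pile size as W (mover wins) or L (mover loses):
i:   0  1  2  3  4  5  6  7  8  9
     L  W  L  W  W  W  W  L  W  L
Position 9 is L, so the second player wins.

Second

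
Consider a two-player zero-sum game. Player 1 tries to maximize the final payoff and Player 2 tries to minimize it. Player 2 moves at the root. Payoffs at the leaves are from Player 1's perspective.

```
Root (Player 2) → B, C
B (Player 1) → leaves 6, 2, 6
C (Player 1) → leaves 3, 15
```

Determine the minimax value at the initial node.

6

B (Player 1): max(6, 2, 6) = 6
C (Player 1): max(3, 15) = 15
Root (Player 2): min(6, 15) = 6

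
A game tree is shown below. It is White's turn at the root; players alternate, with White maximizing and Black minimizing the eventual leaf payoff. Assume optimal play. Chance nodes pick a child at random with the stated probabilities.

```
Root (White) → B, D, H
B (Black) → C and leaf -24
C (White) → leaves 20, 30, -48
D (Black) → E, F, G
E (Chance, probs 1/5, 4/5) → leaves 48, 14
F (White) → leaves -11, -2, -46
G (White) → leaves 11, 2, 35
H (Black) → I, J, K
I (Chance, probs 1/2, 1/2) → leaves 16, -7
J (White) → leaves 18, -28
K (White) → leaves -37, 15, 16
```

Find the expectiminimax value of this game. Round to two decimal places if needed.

C (White): max(20, 30, -48) = 30
B (Black): min(30, -24) = -24
E (Chance): 1/5·48 + 4/5·14 = 20.8
F (White): max(-11, -2, -46) = -2
G (White): max(11, 2, 35) = 35
D (Black): min(20.8, -2, 35) = -2
I (Chance): 1/2·16 + 1/2·-7 = 4.5
J (White): max(18, -28) = 18
K (White): max(-37, 15, 16) = 16
H (Black): min(4.5, 18, 16) = 4.5
Root (White): max(-24, -2, 4.5) = 4.5

4.5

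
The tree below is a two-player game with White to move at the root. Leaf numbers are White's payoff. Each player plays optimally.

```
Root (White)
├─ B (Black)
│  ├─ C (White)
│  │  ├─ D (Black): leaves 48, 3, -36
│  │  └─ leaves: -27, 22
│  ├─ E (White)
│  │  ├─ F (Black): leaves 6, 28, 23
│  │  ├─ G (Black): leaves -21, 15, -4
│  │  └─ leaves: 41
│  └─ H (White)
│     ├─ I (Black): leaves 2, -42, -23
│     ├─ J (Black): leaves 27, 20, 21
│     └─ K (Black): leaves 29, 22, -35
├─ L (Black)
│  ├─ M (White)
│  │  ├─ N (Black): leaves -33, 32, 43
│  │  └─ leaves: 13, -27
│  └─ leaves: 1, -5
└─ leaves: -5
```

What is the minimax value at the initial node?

20

D (Black): min(48, 3, -36) = -36
C (White): max(-36, -27, 22) = 22
F (Black): min(6, 28, 23) = 6
G (Black): min(-21, 15, -4) = -21
E (White): max(6, -21, 41) = 41
I (Black): min(2, -42, -23) = -42
J (Black): min(27, 20, 21) = 20
K (Black): min(29, 22, -35) = -35
H (White): max(-42, 20, -35) = 20
B (Black): min(22, 41, 20) = 20
N (Black): min(-33, 32, 43) = -33
M (White): max(-33, 13, -27) = 13
L (Black): min(13, 1, -5) = -5
Root (White): max(20, -5, -5) = 20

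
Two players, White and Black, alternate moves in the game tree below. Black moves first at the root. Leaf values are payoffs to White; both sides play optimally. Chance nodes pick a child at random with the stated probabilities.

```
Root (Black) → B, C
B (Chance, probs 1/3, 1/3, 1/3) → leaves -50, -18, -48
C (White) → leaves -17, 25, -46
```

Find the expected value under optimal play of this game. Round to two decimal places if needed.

-38.67

B (Chance): 1/3·-50 + 1/3·-18 + 1/3·-48 = -38.67
C (White): max(-17, 25, -46) = 25
Root (Black): min(-38.67, 25) = -38.67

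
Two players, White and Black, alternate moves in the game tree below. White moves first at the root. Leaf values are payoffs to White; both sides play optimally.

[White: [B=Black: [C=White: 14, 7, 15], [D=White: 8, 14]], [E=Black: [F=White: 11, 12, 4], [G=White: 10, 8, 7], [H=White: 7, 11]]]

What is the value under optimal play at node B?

C: max(14, 7, 15) = 15
D: max(8, 14) = 14
B: min(15, 14) = 14

14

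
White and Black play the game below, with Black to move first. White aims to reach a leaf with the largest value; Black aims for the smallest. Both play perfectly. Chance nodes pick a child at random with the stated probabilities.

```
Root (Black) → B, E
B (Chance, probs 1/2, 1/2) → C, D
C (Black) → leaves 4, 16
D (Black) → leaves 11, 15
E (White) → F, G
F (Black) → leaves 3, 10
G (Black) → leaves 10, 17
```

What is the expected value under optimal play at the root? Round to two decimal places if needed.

C (Black): min(4, 16) = 4
D (Black): min(11, 15) = 11
B (Chance): 1/2·4 + 1/2·11 = 7.5
F (Black): min(3, 10) = 3
G (Black): min(10, 17) = 10
E (White): max(3, 10) = 10
Root (Black): min(7.5, 10) = 7.5

7.5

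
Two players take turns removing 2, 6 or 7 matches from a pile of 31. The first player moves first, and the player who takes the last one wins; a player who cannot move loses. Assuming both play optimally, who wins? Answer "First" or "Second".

Second

Positions where the player to move wins (W) vs loses (L):
i:   0  1  2  3  4  5  6  7  8  9 10 11 12 13 14 15 16 17 18 19 20 21 22 23 24 25 26 27 28 29 30 31
     L  L  W  W  L  L  W  W  W  L  W  W  W  L  L  W  W  L  L  W  W  W  L  W  W  W  L  L  W  W  L  L
Position 31 is L, so the second player wins.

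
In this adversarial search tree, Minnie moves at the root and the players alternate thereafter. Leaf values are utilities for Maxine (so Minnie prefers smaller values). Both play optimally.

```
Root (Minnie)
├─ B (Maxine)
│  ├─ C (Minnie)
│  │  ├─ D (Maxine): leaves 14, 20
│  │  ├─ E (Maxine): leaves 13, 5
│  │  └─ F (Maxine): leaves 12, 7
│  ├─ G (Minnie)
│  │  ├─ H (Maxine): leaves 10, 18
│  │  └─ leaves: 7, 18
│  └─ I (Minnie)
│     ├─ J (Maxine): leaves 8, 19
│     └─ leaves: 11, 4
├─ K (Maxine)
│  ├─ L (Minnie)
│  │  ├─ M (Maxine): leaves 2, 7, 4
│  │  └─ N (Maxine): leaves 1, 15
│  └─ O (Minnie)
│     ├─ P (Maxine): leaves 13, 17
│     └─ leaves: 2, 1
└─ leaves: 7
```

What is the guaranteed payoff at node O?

P: max(13, 17) = 17
O: min(17, 2, 1) = 1

1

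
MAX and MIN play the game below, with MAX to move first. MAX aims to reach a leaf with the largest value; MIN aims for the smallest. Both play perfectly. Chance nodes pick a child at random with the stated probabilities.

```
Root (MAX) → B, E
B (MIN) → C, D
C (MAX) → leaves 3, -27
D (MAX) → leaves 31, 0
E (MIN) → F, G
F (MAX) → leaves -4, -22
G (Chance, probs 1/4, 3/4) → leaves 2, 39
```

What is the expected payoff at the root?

C (MAX): max(3, -27) = 3
D (MAX): max(31, 0) = 31
B (MIN): min(3, 31) = 3
F (MAX): max(-4, -22) = -4
G (Chance): 1/4·2 + 3/4·39 = 29.75
E (MIN): min(-4, 29.75) = -4
Root (MAX): max(3, -4) = 3

3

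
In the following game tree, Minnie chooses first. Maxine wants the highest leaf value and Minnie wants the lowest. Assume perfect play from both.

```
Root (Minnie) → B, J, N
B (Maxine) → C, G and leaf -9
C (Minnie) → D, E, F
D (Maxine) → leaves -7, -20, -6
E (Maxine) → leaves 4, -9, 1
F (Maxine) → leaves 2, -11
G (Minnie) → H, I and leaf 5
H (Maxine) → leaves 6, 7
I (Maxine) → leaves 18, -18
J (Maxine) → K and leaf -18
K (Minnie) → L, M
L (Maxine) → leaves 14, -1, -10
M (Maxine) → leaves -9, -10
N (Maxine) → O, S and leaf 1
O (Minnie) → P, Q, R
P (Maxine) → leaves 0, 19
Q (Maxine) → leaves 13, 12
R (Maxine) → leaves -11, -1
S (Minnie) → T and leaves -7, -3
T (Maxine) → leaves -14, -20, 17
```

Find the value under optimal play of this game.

-9

D (Maxine): max(-7, -20, -6) = -6
E (Maxine): max(4, -9, 1) = 4
F (Maxine): max(2, -11) = 2
C (Minnie): min(-6, 4, 2) = -6
H (Maxine): max(6, 7) = 7
I (Maxine): max(18, -18) = 18
G (Minnie): min(7, 18, 5) = 5
B (Maxine): max(-6, 5, -9) = 5
L (Maxine): max(14, -1, -10) = 14
M (Maxine): max(-9, -10) = -9
K (Minnie): min(14, -9) = -9
J (Maxine): max(-9, -18) = -9
P (Maxine): max(0, 19) = 19
Q (Maxine): max(13, 12) = 13
R (Maxine): max(-11, -1) = -1
O (Minnie): min(19, 13, -1) = -1
T (Maxine): max(-14, -20, 17) = 17
S (Minnie): min(17, -7, -3) = -7
N (Maxine): max(-1, -7, 1) = 1
Root (Minnie): min(5, -9, 1) = -9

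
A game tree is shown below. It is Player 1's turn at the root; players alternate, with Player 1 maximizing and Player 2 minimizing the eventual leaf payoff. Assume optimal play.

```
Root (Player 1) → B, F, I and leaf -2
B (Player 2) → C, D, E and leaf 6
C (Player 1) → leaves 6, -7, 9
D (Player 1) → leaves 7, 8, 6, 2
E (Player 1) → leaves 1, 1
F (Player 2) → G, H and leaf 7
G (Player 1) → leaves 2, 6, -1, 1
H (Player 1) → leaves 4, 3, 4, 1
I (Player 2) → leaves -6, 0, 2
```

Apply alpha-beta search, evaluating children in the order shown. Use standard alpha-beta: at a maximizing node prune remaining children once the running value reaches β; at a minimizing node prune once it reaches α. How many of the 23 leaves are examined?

21

C [α=-∞,β=+∞]: v=9
D [α=-∞,β=9]: v=8
E [α=-∞,β=8]: v=1
B [α=-∞,β=+∞]: v=1
G [α=1,β=+∞]: v=6
H [α=1,β=6]: v=4
F [α=1,β=+∞]: v=4
I [α=4,β=+∞]: v=-6 after child 1 ≤ α → α-cutoff, skip 2
Root [α=-∞,β=+∞]: v=4
Leaves evaluated: 21 of 23.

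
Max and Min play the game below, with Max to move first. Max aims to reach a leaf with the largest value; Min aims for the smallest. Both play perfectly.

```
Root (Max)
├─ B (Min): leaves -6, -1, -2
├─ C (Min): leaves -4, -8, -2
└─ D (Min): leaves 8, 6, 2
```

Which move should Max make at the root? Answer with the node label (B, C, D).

D

B (Min): min(-6, -1, -2) = -6
C (Min): min(-4, -8, -2) = -8
D (Min): min(8, 6, 2) = 2
Root (Max): max(-6, -8, 2) = 2
Max picks the child with the highest value: D (value 2).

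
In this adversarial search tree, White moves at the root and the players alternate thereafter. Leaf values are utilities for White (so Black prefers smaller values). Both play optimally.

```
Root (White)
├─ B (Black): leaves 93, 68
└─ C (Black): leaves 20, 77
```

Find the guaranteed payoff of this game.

B (Black): min(93, 68) = 68
C (Black): min(20, 77) = 20
Root (White): max(68, 20) = 68

68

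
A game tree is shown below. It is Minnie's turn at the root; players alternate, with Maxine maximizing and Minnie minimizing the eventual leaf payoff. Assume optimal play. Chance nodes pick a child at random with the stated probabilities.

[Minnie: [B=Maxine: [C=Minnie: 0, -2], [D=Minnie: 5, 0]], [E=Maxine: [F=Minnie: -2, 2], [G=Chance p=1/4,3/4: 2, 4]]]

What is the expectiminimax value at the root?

C (Minnie): min(0, -2) = -2
D (Minnie): min(5, 0) = 0
B (Maxine): max(-2, 0) = 0
F (Minnie): min(-2, 2) = -2
G (Chance): 1/4·2 + 3/4·4 = 3.5
E (Maxine): max(-2, 3.5) = 3.5
Root (Minnie): min(0, 3.5) = 0

0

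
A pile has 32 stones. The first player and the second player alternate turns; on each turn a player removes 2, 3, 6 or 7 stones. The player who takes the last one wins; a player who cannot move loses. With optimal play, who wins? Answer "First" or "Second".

i:   0  1  2  3  4  5  6  7  8  9 10 11 12 13 14 15 16 17 18 19 20 21 22 23 24 25 26 27 28 29 30 31 32
     L  L  W  W  W  L  W  W  W  L  L  W  W  W  L  W  W  W  L  L  W  W  W  L  W  W  W  L  L  W  W  W  L
Position 32 is L, so the second player wins.

Second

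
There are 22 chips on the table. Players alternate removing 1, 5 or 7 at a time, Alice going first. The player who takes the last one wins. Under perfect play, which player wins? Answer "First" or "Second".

Second

Compute winning (W) and losing (L) positions by backward induction:
i:   0  1  2  3  4  5  6  7  8  9 10 11 12 13 14 15 16 17 18 19 20 21 22
     L  W  L  W  L  W  L  W  L  W  L  W  L  W  L  W  L  W  L  W  L  W  L
Position 22 is L, so the second player wins.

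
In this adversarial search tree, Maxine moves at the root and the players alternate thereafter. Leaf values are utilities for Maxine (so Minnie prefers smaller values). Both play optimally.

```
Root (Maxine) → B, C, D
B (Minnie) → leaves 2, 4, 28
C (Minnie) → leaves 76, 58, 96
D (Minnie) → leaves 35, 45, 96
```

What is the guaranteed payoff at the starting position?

B (Minnie): min(2, 4, 28) = 2
C (Minnie): min(76, 58, 96) = 58
D (Minnie): min(35, 45, 96) = 35
Root (Maxine): max(2, 58, 35) = 58

58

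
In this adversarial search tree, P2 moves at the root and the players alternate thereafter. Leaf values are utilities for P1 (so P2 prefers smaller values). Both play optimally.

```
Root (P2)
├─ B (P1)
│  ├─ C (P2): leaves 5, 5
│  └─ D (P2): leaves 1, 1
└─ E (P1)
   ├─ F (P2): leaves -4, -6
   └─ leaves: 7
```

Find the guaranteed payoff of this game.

5

C (P2): min(5, 5) = 5
D (P2): min(1, 1) = 1
B (P1): max(5, 1) = 5
F (P2): min(-4, -6) = -6
E (P1): max(-6, 7) = 7
Root (P2): min(5, 7) = 5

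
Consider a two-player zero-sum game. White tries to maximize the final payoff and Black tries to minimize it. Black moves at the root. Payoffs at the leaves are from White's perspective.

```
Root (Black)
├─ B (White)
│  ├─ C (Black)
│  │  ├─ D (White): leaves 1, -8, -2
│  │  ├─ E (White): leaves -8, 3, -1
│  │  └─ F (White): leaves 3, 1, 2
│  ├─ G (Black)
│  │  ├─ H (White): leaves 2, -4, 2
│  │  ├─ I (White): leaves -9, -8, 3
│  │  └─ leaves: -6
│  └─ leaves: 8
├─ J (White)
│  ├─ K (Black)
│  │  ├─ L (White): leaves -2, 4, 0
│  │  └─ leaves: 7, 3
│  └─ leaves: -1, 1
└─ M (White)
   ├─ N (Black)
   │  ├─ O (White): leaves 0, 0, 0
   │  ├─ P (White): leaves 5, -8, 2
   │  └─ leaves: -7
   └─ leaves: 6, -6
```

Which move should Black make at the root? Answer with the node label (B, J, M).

J

D (White): max(1, -8, -2) = 1
E (White): max(-8, 3, -1) = 3
F (White): max(3, 1, 2) = 3
C (Black): min(1, 3, 3) = 1
H (White): max(2, -4, 2) = 2
I (White): max(-9, -8, 3) = 3
G (Black): min(2, 3, -6) = -6
B (White): max(1, -6, 8) = 8
L (White): max(-2, 4, 0) = 4
K (Black): min(4, 7, 3) = 3
J (White): max(3, -1, 1) = 3
O (White): max(0, 0, 0) = 0
P (White): max(5, -8, 2) = 5
N (Black): min(0, 5, -7) = -7
M (White): max(-7, 6, -6) = 6
Root (Black): min(8, 3, 6) = 3
Black picks the child with the lowest value: J (value 3).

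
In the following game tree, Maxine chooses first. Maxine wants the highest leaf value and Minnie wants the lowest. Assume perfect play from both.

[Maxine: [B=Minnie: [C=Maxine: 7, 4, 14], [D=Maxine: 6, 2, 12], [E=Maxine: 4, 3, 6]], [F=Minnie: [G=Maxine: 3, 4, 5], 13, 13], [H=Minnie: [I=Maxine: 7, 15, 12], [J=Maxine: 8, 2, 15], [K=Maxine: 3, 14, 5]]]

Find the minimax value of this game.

14

C (Maxine): max(7, 4, 14) = 14
D (Maxine): max(6, 2, 12) = 12
E (Maxine): max(4, 3, 6) = 6
B (Minnie): min(14, 12, 6) = 6
G (Maxine): max(3, 4, 5) = 5
F (Minnie): min(5, 13, 13) = 5
I (Maxine): max(7, 15, 12) = 15
J (Maxine): max(8, 2, 15) = 15
K (Maxine): max(3, 14, 5) = 14
H (Minnie): min(15, 15, 14) = 14
Root (Maxine): max(6, 5, 14) = 14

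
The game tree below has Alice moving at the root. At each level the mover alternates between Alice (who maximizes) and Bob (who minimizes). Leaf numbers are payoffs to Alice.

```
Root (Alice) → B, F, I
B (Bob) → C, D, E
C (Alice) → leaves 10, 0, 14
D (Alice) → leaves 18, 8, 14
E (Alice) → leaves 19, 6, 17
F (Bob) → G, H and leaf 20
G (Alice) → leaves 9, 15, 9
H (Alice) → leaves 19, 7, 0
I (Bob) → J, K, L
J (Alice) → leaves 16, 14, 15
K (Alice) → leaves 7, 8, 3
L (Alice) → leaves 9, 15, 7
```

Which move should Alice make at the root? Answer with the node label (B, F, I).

F

C (Alice): max(10, 0, 14) = 14
D (Alice): max(18, 8, 14) = 18
E (Alice): max(19, 6, 17) = 19
B (Bob): min(14, 18, 19) = 14
G (Alice): max(9, 15, 9) = 15
H (Alice): max(19, 7, 0) = 19
F (Bob): min(15, 19, 20) = 15
J (Alice): max(16, 14, 15) = 16
K (Alice): max(7, 8, 3) = 8
L (Alice): max(9, 15, 7) = 15
I (Bob): min(16, 8, 15) = 8
Root (Alice): max(14, 15, 8) = 15
Alice picks the child with the highest value: F (value 15).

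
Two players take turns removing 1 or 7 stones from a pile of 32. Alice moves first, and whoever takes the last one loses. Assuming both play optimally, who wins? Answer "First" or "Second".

Mark each pile size as W (mover wins) or L (mover loses):
i:   0  1  2  3  4  5  6  7  8  9 10 11 12 13 14 15 16 17 18 19 20 21 22 23 24 25 26 27 28 29 30 31 32
     W  L  W  L  W  L  W  L  W  L  W  L  W  L  W  L  W  L  W  L  W  L  W  L  W  L  W  L  W  L  W  L  W
Position 32 is W, so the first player wins.

First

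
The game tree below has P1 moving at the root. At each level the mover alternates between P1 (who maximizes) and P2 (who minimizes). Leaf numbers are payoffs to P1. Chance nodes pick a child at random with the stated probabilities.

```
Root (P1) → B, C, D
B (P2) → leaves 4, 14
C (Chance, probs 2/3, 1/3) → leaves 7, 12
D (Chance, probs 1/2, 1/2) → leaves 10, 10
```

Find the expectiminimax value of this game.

10

B (P2): min(4, 14) = 4
C (Chance): 2/3·7 + 1/3·12 = 8.67
D (Chance): 1/2·10 + 1/2·10 = 10
Root (P1): max(4, 8.67, 10) = 10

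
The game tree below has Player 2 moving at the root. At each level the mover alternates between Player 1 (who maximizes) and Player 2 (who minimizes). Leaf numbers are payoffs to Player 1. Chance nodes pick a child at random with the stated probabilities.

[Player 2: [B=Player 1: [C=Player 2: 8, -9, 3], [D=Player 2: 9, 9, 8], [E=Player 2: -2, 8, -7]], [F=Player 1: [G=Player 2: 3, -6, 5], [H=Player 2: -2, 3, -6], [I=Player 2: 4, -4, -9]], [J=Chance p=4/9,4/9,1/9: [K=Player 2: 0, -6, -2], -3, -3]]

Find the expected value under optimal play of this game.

C (Player 2): min(8, -9, 3) = -9
D (Player 2): min(9, 9, 8) = 8
E (Player 2): min(-2, 8, -7) = -7
B (Player 1): max(-9, 8, -7) = 8
G (Player 2): min(3, -6, 5) = -6
H (Player 2): min(-2, 3, -6) = -6
I (Player 2): min(4, -4, -9) = -9
F (Player 1): max(-6, -6, -9) = -6
K (Player 2): min(0, -6, -2) = -6
J (Chance): 4/9·-6 + 4/9·-3 + 1/9·-3 = -4.33
Root (Player 2): min(8, -6, -4.33) = -6

-6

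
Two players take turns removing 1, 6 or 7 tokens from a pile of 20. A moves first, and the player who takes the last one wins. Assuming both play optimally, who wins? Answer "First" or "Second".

Positions where the player to move wins (W) vs loses (L):
i:   0  1  2  3  4  5  6  7  8  9 10 11 12 13 14 15 16 17 18 19 20
     L  W  L  W  L  W  W  W  W  W  W  W  L  W  L  W  L  W  W  W  W
Position 20 is W, so the first player wins.

First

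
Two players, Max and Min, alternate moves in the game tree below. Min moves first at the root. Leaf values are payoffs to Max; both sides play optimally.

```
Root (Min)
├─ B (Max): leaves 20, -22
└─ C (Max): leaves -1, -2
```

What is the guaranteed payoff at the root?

B (Max): max(20, -22) = 20
C (Max): max(-1, -2) = -1
Root (Min): min(20, -1) = -1

-1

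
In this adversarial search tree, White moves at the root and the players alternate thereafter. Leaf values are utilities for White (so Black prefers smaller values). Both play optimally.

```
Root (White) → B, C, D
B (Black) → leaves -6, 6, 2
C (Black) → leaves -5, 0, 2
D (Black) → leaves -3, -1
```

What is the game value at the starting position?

B (Black): min(-6, 6, 2) = -6
C (Black): min(-5, 0, 2) = -5
D (Black): min(-3, -1) = -3
Root (White): max(-6, -5, -3) = -3

-3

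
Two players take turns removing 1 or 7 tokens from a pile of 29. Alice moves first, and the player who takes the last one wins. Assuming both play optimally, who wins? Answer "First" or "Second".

First

Compute winning (W) and losing (L) positions by backward induction:
i:   0  1  2  3  4  5  6  7  8  9 10 11 12 13 14 15 16 17 18 19 20 21 22 23 24 25 26 27 28 29
     L  W  L  W  L  W  L  W  L  W  L  W  L  W  L  W  L  W  L  W  L  W  L  W  L  W  L  W  L  W
Position 29 is W, so the first player wins.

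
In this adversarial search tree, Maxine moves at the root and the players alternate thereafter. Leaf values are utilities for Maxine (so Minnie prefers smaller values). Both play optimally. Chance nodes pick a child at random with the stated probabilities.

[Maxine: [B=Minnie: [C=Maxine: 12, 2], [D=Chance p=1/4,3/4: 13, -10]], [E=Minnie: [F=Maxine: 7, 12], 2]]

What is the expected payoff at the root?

2

C (Maxine): max(12, 2) = 12
D (Chance): 1/4·13 + 3/4·-10 = -4.25
B (Minnie): min(12, -4.25) = -4.25
F (Maxine): max(7, 12) = 12
E (Minnie): min(12, 2) = 2
Root (Maxine): max(-4.25, 2) = 2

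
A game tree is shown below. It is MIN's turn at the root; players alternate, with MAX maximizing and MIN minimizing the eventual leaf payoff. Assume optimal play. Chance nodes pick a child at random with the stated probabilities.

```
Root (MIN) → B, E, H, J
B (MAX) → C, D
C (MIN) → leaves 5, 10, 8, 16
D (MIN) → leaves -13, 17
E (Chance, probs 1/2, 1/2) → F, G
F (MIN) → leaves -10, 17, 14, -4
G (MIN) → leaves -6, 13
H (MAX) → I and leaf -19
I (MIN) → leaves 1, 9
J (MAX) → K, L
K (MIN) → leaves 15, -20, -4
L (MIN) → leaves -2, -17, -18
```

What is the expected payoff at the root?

C (MIN): min(5, 10, 8, 16) = 5
D (MIN): min(-13, 17) = -13
B (MAX): max(5, -13) = 5
F (MIN): min(-10, 17, 14, -4) = -10
G (MIN): min(-6, 13) = -6
E (Chance): 1/2·-10 + 1/2·-6 = -8
I (MIN): min(1, 9) = 1
H (MAX): max(1, -19) = 1
K (MIN): min(15, -20, -4) = -20
L (MIN): min(-2, -17, -18) = -18
J (MAX): max(-20, -18) = -18
Root (MIN): min(5, -8, 1, -18) = -18

-18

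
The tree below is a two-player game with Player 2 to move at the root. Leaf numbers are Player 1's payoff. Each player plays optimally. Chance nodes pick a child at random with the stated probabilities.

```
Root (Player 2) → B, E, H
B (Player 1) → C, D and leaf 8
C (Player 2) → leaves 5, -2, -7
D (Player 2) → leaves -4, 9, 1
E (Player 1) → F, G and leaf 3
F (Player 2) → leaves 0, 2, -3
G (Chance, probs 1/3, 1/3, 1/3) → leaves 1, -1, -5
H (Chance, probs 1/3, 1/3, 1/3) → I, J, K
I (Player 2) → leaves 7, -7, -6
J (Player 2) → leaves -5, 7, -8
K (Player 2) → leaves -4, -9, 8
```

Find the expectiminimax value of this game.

C (Player 2): min(5, -2, -7) = -7
D (Player 2): min(-4, 9, 1) = -4
B (Player 1): max(-7, -4, 8) = 8
F (Player 2): min(0, 2, -3) = -3
G (Chance): 1/3·1 + 1/3·-1 + 1/3·-5 = -1.67
E (Player 1): max(-3, -1.67, 3) = 3
I (Player 2): min(7, -7, -6) = -7
J (Player 2): min(-5, 7, -8) = -8
K (Player 2): min(-4, -9, 8) = -9
H (Chance): 1/3·-7 + 1/3·-8 + 1/3·-9 = -8
Root (Player 2): min(8, 3, -8) = -8

-8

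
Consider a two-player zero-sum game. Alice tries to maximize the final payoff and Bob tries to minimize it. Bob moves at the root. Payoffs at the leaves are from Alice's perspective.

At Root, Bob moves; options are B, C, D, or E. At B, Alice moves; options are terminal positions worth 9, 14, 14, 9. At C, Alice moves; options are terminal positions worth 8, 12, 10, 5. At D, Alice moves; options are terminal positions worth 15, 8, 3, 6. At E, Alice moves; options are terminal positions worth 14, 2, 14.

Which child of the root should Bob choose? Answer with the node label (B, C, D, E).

B (Alice): max(9, 14, 14, 9) = 14
C (Alice): max(8, 12, 10, 5) = 12
D (Alice): max(15, 8, 3, 6) = 15
E (Alice): max(14, 2, 14) = 14
Root (Bob): min(14, 12, 15, 14) = 12
Bob picks the child with the lowest value: C (value 12).

C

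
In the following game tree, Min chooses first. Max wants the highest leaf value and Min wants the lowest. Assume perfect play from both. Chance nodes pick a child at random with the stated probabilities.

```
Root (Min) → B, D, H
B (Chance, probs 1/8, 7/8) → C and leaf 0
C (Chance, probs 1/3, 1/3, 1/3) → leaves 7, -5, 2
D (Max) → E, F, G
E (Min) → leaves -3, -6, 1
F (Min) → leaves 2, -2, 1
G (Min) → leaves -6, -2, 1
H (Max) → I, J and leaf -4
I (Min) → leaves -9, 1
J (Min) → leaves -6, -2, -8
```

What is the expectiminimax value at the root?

-4

C (Chance): 1/3·7 + 1/3·-5 + 1/3·2 = 1.33
B (Chance): 1/8·1.33 + 7/8·0 = 0.17
E (Min): min(-3, -6, 1) = -6
F (Min): min(2, -2, 1) = -2
G (Min): min(-6, -2, 1) = -6
D (Max): max(-6, -2, -6) = -2
I (Min): min(-9, 1) = -9
J (Min): min(-6, -2, -8) = -8
H (Max): max(-9, -8, -4) = -4
Root (Min): min(0.17, -2, -4) = -4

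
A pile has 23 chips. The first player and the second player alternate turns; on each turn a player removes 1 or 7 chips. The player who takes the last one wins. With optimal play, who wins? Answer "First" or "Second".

First

Compute winning (W) and losing (L) positions by backward induction:
i:   0  1  2  3  4  5  6  7  8  9 10 11 12 13 14 15 16 17 18 19 20 21 22 23
     L  W  L  W  L  W  L  W  L  W  L  W  L  W  L  W  L  W  L  W  L  W  L  W
Position 23 is W, so the first player wins.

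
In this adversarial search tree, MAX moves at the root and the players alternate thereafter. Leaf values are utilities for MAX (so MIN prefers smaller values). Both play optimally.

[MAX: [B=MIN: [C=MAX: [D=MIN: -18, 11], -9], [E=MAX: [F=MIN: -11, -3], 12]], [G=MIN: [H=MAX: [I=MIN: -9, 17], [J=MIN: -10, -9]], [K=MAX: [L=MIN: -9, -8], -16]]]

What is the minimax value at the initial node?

D (MIN): min(-18, 11) = -18
C (MAX): max(-18, -9) = -9
F (MIN): min(-11, -3) = -11
E (MAX): max(-11, 12) = 12
B (MIN): min(-9, 12) = -9
I (MIN): min(-9, 17) = -9
J (MIN): min(-10, -9) = -10
H (MAX): max(-9, -10) = -9
L (MIN): min(-9, -8) = -9
K (MAX): max(-9, -16) = -9
G (MIN): min(-9, -9) = -9
Root (MAX): max(-9, -9) = -9

-9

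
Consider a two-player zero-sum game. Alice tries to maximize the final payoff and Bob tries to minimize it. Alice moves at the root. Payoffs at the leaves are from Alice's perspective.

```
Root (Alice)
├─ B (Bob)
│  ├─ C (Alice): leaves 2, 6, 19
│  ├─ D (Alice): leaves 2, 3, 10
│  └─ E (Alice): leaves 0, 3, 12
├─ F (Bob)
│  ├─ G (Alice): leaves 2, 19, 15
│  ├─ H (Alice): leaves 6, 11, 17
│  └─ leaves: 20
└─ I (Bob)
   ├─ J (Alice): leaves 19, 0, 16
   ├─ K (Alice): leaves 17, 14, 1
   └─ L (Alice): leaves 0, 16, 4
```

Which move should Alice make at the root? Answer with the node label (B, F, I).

C (Alice): max(2, 6, 19) = 19
D (Alice): max(2, 3, 10) = 10
E (Alice): max(0, 3, 12) = 12
B (Bob): min(19, 10, 12) = 10
G (Alice): max(2, 19, 15) = 19
H (Alice): max(6, 11, 17) = 17
F (Bob): min(19, 17, 20) = 17
J (Alice): max(19, 0, 16) = 19
K (Alice): max(17, 14, 1) = 17
L (Alice): max(0, 16, 4) = 16
I (Bob): min(19, 17, 16) = 16
Root (Alice): max(10, 17, 16) = 17
Alice picks the child with the highest value: F (value 17).

F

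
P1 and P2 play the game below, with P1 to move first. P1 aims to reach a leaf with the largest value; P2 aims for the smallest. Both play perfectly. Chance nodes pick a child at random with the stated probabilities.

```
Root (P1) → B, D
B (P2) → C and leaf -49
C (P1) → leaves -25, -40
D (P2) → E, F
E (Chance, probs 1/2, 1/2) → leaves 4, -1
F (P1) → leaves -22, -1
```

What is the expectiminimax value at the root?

C (P1): max(-25, -40) = -25
B (P2): min(-25, -49) = -49
E (Chance): 1/2·4 + 1/2·-1 = 1.5
F (P1): max(-22, -1) = -1
D (P2): min(1.5, -1) = -1
Root (P1): max(-49, -1) = -1

-1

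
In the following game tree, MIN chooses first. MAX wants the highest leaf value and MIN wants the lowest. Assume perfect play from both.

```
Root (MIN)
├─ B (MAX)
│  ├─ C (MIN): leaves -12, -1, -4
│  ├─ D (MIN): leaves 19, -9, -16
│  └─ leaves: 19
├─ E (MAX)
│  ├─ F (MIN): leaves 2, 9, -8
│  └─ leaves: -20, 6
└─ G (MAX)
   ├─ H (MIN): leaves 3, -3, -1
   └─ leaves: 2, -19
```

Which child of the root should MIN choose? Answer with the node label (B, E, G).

C (MIN): min(-12, -1, -4) = -12
D (MIN): min(19, -9, -16) = -16
B (MAX): max(-12, -16, 19) = 19
F (MIN): min(2, 9, -8) = -8
E (MAX): max(-8, -20, 6) = 6
H (MIN): min(3, -3, -1) = -3
G (MAX): max(-3, 2, -19) = 2
Root (MIN): min(19, 6, 2) = 2
MIN picks the child with the lowest value: G (value 2).

G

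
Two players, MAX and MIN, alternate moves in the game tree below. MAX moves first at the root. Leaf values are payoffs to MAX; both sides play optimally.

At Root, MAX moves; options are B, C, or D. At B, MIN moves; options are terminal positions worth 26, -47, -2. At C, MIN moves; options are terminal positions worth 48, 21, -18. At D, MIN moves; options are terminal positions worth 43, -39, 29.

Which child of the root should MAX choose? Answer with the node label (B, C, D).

C

B (MIN): min(26, -47, -2) = -47
C (MIN): min(48, 21, -18) = -18
D (MIN): min(43, -39, 29) = -39
Root (MAX): max(-47, -18, -39) = -18
MAX picks the child with the highest value: C (value -18).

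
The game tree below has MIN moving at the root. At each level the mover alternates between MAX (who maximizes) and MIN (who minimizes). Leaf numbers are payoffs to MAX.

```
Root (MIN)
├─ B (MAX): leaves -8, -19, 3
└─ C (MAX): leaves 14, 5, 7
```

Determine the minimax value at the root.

B (MAX): max(-8, -19, 3) = 3
C (MAX): max(14, 5, 7) = 14
Root (MIN): min(3, 14) = 3

3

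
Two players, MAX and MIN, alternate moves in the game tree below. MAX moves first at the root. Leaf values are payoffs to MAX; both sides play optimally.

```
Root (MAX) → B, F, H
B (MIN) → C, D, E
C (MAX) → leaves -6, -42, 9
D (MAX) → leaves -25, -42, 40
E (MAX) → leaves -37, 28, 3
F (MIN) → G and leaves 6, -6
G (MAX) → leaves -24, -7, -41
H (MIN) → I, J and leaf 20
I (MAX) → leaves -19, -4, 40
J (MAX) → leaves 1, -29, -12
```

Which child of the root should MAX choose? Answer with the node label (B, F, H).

B

C (MAX): max(-6, -42, 9) = 9
D (MAX): max(-25, -42, 40) = 40
E (MAX): max(-37, 28, 3) = 28
B (MIN): min(9, 40, 28) = 9
G (MAX): max(-24, -7, -41) = -7
F (MIN): min(-7, 6, -6) = -7
I (MAX): max(-19, -4, 40) = 40
J (MAX): max(1, -29, -12) = 1
H (MIN): min(40, 1, 20) = 1
Root (MAX): max(9, -7, 1) = 9
MAX picks the child with the highest value: B (value 9).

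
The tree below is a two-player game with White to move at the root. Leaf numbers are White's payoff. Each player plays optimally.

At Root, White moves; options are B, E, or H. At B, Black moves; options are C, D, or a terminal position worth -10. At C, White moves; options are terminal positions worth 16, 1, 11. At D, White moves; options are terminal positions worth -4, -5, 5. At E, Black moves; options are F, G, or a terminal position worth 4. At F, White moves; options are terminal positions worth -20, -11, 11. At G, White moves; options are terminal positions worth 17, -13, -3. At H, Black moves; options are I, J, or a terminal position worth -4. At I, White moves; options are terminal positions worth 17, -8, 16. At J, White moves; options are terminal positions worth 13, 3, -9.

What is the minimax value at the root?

4

C (White): max(16, 1, 11) = 16
D (White): max(-4, -5, 5) = 5
B (Black): min(16, 5, -10) = -10
F (White): max(-20, -11, 11) = 11
G (White): max(17, -13, -3) = 17
E (Black): min(11, 17, 4) = 4
I (White): max(17, -8, 16) = 17
J (White): max(13, 3, -9) = 13
H (Black): min(17, 13, -4) = -4
Root (White): max(-10, 4, -4) = 4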